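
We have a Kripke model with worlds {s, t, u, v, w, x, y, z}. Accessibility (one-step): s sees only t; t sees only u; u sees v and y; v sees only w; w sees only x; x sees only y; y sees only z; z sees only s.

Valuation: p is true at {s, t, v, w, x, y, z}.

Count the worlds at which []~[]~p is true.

s: successors {t}; ~[]~p there: t:F. ✗
t: successors {u}; ~[]~p there: u:T. ✓
u: successors {v, y}; ~[]~p there: v:T, y:T. ✓
v: successors {w}; ~[]~p there: w:T. ✓
w: successors {x}; ~[]~p there: x:T. ✓
x: successors {y}; ~[]~p there: y:T. ✓
y: successors {z}; ~[]~p there: z:T. ✓
z: successors {s}; ~[]~p there: s:T. ✓
Satisfying worlds: {t, u, v, w, x, y, z}.

7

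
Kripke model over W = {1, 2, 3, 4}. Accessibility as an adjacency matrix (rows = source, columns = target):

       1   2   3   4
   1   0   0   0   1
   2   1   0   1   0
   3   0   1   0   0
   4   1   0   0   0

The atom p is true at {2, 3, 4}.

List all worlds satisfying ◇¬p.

{2, 4}

1: successors {4}; ¬p there: 4:F. ✗
2: successors {1, 3}; ¬p there: 1:T, 3:F. ✓
3: successors {2}; ¬p there: 2:F. ✗
4: successors {1}; ¬p there: 1:T. ✓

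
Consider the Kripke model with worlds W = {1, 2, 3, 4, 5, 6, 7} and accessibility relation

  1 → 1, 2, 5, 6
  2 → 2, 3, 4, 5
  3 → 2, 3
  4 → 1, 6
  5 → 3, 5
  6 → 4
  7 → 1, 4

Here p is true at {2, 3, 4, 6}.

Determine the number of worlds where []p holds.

1: successors {1, 2, 5, 6}; p there: 1:F, 2:T, 5:F, 6:T. ✗
2: successors {2, 3, 4, 5}; p there: 2:T, 3:T, 4:T, 5:F. ✗
3: successors {2, 3}; p there: 2:T, 3:T. ✓
4: successors {1, 6}; p there: 1:F, 6:T. ✗
5: successors {3, 5}; p there: 3:T, 5:F. ✗
6: successors {4}; p there: 4:T. ✓
7: successors {1, 4}; p there: 1:F, 4:T. ✗
Satisfying worlds: {3, 6}.

2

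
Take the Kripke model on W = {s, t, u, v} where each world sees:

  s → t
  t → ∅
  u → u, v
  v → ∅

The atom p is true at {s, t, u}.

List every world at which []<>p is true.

s: successors {t}; <>p there: t:F. ✗
t: no successors, so []<>p holds vacuously. ✓
u: successors {u, v}; <>p there: u:T, v:F. ✗
v: no successors, so []<>p holds vacuously. ✓

{t, v}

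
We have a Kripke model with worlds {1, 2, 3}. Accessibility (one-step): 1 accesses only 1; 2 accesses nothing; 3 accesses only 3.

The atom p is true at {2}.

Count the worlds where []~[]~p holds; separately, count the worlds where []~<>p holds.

1 and 3

For []~[]~p:
1: successors {1}; ~[]~p there: 1:F. ✗
2: no successors, so []~[]~p holds vacuously. ✓
3: successors {3}; ~[]~p there: 3:F. ✗
— 1 world.
For []~<>p:
1: successors {1}; ~<>p there: 1:T. ✓
2: no successors, so []~<>p holds vacuously. ✓
3: successors {3}; ~<>p there: 3:T. ✓
— 3 worlds.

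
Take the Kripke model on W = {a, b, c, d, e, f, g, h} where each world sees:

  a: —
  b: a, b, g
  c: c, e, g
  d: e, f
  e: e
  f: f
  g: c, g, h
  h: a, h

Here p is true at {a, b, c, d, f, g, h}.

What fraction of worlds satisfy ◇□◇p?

a: no successors, so ◇□◇p fails. ✗
b: successors {a, b, g}; □◇p there: a:T, b:F, g:T. ✓
c: successors {c, e, g}; □◇p there: c:F, e:F, g:T. ✓
d: successors {e, f}; □◇p there: e:F, f:T. ✓
e: successors {e}; □◇p there: e:F. ✗
f: successors {f}; □◇p there: f:T. ✓
g: successors {c, g, h}; □◇p there: c:F, g:T, h:F. ✓
h: successors {a, h}; □◇p there: a:T, h:F. ✓
That's 6 of 8 worlds, so 6/8 = 3/4.

3/4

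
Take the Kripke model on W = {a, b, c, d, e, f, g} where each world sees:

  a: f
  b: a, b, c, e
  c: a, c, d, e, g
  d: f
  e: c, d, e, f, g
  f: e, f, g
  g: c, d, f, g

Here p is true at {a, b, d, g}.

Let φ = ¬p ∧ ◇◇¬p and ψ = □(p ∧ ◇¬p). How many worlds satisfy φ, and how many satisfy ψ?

3 and 0

For ¬p ∧ ◇◇¬p:
a: ¬p is F, ◇◇¬p is T. ✗
b: ¬p is F, ◇◇¬p is T. ✗
c: ¬p is T, ◇◇¬p is T. ✓
d: ¬p is F, ◇◇¬p is T. ✗
e: ¬p is T, ◇◇¬p is T. ✓
f: ¬p is T, ◇◇¬p is T. ✓
g: ¬p is F, ◇◇¬p is T. ✗
— 3 worlds.
For □(p ∧ ◇¬p):
a: successors {f}; p ∧ ◇¬p there: f:F. ✗
b: successors {a, b, c, e}; p ∧ ◇¬p there: a:T, b:T, c:F, e:F. ✗
c: successors {a, c, d, e, g}; p ∧ ◇¬p there: a:T, c:F, d:T, e:F, g:T. ✗
d: successors {f}; p ∧ ◇¬p there: f:F. ✗
e: successors {c, d, e, f, g}; p ∧ ◇¬p there: c:F, d:T, e:F, f:F, g:T. ✗
f: successors {e, f, g}; p ∧ ◇¬p there: e:F, f:F, g:T. ✗
g: successors {c, d, f, g}; p ∧ ◇¬p there: c:F, d:T, f:F, g:T. ✗
— 0 worlds.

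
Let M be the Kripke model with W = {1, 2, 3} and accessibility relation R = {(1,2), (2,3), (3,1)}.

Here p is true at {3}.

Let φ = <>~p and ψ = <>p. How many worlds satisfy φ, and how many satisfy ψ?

2 and 1

For <>~p:
1: successors {2}; ~p there: 2:T. ✓
2: successors {3}; ~p there: 3:F. ✗
3: successors {1}; ~p there: 1:T. ✓
— 2 worlds.
For <>p:
1: successors {2}; p there: 2:F. ✗
2: successors {3}; p there: 3:T. ✓
3: successors {1}; p there: 1:F. ✗
— 1 world.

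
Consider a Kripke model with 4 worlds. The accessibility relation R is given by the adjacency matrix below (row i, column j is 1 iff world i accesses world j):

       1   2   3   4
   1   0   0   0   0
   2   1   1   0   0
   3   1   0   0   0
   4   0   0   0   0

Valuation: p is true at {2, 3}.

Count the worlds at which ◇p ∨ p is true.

1: ◇p is F, p is F. ✗
2: ◇p is T, p is T. ✓
3: ◇p is F, p is T. ✓
4: ◇p is F, p is F. ✗
Satisfying worlds: {2, 3}.

2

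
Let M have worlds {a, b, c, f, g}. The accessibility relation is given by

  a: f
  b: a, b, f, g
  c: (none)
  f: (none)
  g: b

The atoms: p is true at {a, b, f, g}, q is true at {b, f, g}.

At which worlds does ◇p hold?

{a, b, g}

a: successors {f}; p there: f:T. ✓
b: successors {a, b, f, g}; p there: a:T, b:T, f:T, g:T. ✓
c: no successors, so ◇p fails. ✗
f: no successors, so ◇p fails. ✗
g: successors {b}; p there: b:T. ✓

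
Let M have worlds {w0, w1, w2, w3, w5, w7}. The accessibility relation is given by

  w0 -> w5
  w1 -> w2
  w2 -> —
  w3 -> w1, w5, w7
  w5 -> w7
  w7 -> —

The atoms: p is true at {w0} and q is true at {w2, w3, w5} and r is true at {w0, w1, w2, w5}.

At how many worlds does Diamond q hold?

3

w0: successors {w5}; q there: w5:T. ✓
w1: successors {w2}; q there: w2:T. ✓
w2: no successors, so Diamond q fails. ✗
w3: successors {w1, w5, w7}; q there: w1:F, w5:T, w7:F. ✓
w5: successors {w7}; q there: w7:F. ✗
w7: no successors, so Diamond q fails. ✗
Satisfying worlds: {w0, w1, w3}.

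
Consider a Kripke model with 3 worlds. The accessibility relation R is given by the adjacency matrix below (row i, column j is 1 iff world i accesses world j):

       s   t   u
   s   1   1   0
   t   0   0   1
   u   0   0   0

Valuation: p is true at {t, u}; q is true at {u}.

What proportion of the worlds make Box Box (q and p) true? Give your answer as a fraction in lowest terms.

2/3

s: successors {s, t}; Box (q and p) there: s:F, t:T. ✗
t: successors {u}; Box (q and p) there: u:T. ✓
u: no successors, so Box Box (q and p) holds vacuously. ✓
That's 2 of 3 worlds, so 2/3.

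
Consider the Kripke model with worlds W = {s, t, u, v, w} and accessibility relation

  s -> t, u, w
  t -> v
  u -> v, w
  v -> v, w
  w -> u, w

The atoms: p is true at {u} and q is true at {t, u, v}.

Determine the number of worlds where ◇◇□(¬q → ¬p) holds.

5

s: successors {t, u, w}; ◇□(¬q → ¬p) there: t:T, u:T, w:T. ✓
t: successors {v}; ◇□(¬q → ¬p) there: v:T. ✓
u: successors {v, w}; ◇□(¬q → ¬p) there: v:T, w:T. ✓
v: successors {v, w}; ◇□(¬q → ¬p) there: v:T, w:T. ✓
w: successors {u, w}; ◇□(¬q → ¬p) there: u:T, w:T. ✓
Satisfying worlds: {s, t, u, v, w}.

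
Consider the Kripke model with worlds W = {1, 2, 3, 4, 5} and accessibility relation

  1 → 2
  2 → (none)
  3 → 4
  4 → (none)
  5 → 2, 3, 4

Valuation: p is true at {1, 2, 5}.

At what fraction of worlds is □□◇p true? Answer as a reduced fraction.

4/5

1: successors {2}; □◇p there: 2:T. ✓
2: no successors, so □□◇p holds vacuously. ✓
3: successors {4}; □◇p there: 4:T. ✓
4: no successors, so □□◇p holds vacuously. ✓
5: successors {2, 3, 4}; □◇p there: 2:T, 3:F, 4:T. ✗
That's 4 of 5 worlds, so 4/5.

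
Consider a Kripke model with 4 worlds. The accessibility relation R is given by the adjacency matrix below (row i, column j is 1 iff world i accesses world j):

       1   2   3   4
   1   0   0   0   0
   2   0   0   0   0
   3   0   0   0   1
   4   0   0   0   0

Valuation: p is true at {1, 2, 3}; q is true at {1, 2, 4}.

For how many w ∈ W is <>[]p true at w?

1

1: no successors, so <>[]p fails. ✗
2: no successors, so <>[]p fails. ✗
3: successors {4}; []p there: 4:T. ✓
4: no successors, so <>[]p fails. ✗
Satisfying worlds: {3}.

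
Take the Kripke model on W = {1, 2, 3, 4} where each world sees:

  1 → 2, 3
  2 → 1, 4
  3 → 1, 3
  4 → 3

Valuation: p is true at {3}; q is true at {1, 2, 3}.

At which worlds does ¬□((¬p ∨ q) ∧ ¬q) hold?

1: □((¬p ∨ q) ∧ ¬q) is F. ✓
2: □((¬p ∨ q) ∧ ¬q) is F. ✓
3: □((¬p ∨ q) ∧ ¬q) is F. ✓
4: □((¬p ∨ q) ∧ ¬q) is F. ✓

{1, 2, 3, 4}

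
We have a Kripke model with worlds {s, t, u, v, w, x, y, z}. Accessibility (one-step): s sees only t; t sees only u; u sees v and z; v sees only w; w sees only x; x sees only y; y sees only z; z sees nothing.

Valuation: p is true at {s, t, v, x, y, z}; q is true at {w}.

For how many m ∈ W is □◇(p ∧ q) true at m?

1

s: successors {t}; ◇(p ∧ q) there: t:F. ✗
t: successors {u}; ◇(p ∧ q) there: u:F. ✗
u: successors {v, z}; ◇(p ∧ q) there: v:F, z:F. ✗
v: successors {w}; ◇(p ∧ q) there: w:F. ✗
w: successors {x}; ◇(p ∧ q) there: x:F. ✗
x: successors {y}; ◇(p ∧ q) there: y:F. ✗
y: successors {z}; ◇(p ∧ q) there: z:F. ✗
z: no successors, so □◇(p ∧ q) holds vacuously. ✓
Satisfying worlds: {z}.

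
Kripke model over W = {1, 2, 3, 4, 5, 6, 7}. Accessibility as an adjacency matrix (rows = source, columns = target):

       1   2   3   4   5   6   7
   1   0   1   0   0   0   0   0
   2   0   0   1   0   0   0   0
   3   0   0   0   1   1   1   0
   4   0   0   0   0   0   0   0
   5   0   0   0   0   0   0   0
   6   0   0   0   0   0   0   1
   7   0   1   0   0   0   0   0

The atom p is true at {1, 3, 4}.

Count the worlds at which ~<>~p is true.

3

1: <>~p is T. ✗
2: <>~p is F. ✓
3: <>~p is T. ✗
4: <>~p is F. ✓
5: <>~p is F. ✓
6: <>~p is T. ✗
7: <>~p is T. ✗
Satisfying worlds: {2, 4, 5}.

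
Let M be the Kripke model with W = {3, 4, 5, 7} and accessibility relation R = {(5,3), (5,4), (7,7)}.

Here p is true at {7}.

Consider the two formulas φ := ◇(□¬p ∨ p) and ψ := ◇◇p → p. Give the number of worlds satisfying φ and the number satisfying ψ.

2 and 4

For ◇(□¬p ∨ p):
3: no successors, so ◇(□¬p ∨ p) fails. ✗
4: no successors, so ◇(□¬p ∨ p) fails. ✗
5: successors {3, 4}; □¬p ∨ p there: 3:T, 4:T. ✓
7: successors {7}; □¬p ∨ p there: 7:T. ✓
— 2 worlds.
For ◇◇p → p:
3: ◇◇p is F, p is F. ✓
4: ◇◇p is F, p is F. ✓
5: ◇◇p is F, p is F. ✓
7: ◇◇p is T, p is T. ✓
— 4 worlds.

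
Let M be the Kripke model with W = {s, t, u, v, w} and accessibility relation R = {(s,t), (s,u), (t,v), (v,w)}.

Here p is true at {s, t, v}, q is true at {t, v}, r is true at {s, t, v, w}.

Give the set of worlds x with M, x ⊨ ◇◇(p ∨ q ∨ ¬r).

{s}

s: successors {t, u}; ◇(p ∨ q ∨ ¬r) there: t:T, u:F. ✓
t: successors {v}; ◇(p ∨ q ∨ ¬r) there: v:F. ✗
u: no successors, so ◇◇(p ∨ q ∨ ¬r) fails. ✗
v: successors {w}; ◇(p ∨ q ∨ ¬r) there: w:F. ✗
w: no successors, so ◇◇(p ∨ q ∨ ¬r) fails. ✗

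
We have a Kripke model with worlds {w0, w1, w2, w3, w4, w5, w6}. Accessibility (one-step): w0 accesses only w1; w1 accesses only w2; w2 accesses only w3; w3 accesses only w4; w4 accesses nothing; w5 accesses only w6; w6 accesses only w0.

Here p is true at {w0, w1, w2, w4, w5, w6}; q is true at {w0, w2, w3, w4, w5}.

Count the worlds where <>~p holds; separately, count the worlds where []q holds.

For <>~p:
w0: successors {w1}; ~p there: w1:F. ✗
w1: successors {w2}; ~p there: w2:F. ✗
w2: successors {w3}; ~p there: w3:T. ✓
w3: successors {w4}; ~p there: w4:F. ✗
w4: no successors, so <>~p fails. ✗
w5: successors {w6}; ~p there: w6:F. ✗
w6: successors {w0}; ~p there: w0:F. ✗
— 1 world.
For []q:
w0: successors {w1}; q there: w1:F. ✗
w1: successors {w2}; q there: w2:T. ✓
w2: successors {w3}; q there: w3:T. ✓
w3: successors {w4}; q there: w4:T. ✓
w4: no successors, so []q holds vacuously. ✓
w5: successors {w6}; q there: w6:F. ✗
w6: successors {w0}; q there: w0:T. ✓
— 5 worlds.

1 and 5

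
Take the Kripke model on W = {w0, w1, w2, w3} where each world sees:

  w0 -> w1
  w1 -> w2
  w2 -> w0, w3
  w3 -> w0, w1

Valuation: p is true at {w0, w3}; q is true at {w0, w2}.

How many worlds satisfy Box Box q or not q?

3

w0: Box Box q is T, not q is F. ✓
w1: Box Box q is F, not q is T. ✓
w2: Box Box q is F, not q is F. ✗
w3: Box Box q is F, not q is T. ✓
Satisfying worlds: {w0, w1, w3}.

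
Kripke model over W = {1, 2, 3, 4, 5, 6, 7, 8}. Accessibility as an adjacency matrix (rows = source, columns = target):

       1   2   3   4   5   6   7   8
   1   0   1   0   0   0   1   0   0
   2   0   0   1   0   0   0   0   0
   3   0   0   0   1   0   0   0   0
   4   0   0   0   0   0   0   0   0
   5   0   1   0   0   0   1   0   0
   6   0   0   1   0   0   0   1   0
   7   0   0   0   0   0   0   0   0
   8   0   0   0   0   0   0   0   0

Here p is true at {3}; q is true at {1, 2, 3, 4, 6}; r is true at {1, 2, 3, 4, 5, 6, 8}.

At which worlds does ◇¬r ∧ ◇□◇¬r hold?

{6}

1: ◇¬r is F, ◇□◇¬r is F. ✗
2: ◇¬r is F, ◇□◇¬r is F. ✗
3: ◇¬r is F, ◇□◇¬r is T. ✗
4: ◇¬r is F, ◇□◇¬r is F. ✗
5: ◇¬r is F, ◇□◇¬r is F. ✗
6: ◇¬r is T, ◇□◇¬r is T. ✓
7: ◇¬r is F, ◇□◇¬r is F. ✗
8: ◇¬r is F, ◇□◇¬r is F. ✗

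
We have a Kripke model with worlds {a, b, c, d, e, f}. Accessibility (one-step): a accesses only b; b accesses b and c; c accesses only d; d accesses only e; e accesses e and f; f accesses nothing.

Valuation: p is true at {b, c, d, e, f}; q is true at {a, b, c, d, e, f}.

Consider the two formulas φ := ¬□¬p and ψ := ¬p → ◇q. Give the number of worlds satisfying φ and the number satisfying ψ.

5 and 6

For ¬□¬p:
a: □¬p is F. ✓
b: □¬p is F. ✓
c: □¬p is F. ✓
d: □¬p is F. ✓
e: □¬p is F. ✓
f: □¬p is T. ✗
— 5 worlds.
For ¬p → ◇q:
a: ¬p is T, ◇q is T. ✓
b: ¬p is F, ◇q is T. ✓
c: ¬p is F, ◇q is T. ✓
d: ¬p is F, ◇q is T. ✓
e: ¬p is F, ◇q is T. ✓
f: ¬p is F, ◇q is F. ✓
— 6 worlds.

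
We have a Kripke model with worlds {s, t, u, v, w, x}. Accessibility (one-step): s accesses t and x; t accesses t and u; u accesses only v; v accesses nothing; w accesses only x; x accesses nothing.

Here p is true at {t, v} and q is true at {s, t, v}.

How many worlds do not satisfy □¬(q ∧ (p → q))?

3

s: successors {t, x}; ¬(q ∧ (p → q)) there: t:F, x:T. ✗
t: successors {t, u}; ¬(q ∧ (p → q)) there: t:F, u:T. ✗
u: successors {v}; ¬(q ∧ (p → q)) there: v:F. ✗
v: no successors, so □¬(q ∧ (p → q)) holds vacuously. ✓
w: successors {x}; ¬(q ∧ (p → q)) there: x:T. ✓
x: no successors, so □¬(q ∧ (p → q)) holds vacuously. ✓
Satisfying worlds: {v, w, x}.
So □¬(q ∧ (p → q)) fails at the other 3 worlds.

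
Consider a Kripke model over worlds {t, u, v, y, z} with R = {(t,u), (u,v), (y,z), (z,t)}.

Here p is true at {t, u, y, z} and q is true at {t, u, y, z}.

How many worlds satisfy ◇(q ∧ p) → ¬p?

2

t: ◇(q ∧ p) is T, ¬p is F. ✗
u: ◇(q ∧ p) is F, ¬p is F. ✓
v: ◇(q ∧ p) is F, ¬p is T. ✓
y: ◇(q ∧ p) is T, ¬p is F. ✗
z: ◇(q ∧ p) is T, ¬p is F. ✗
Satisfying worlds: {u, v}.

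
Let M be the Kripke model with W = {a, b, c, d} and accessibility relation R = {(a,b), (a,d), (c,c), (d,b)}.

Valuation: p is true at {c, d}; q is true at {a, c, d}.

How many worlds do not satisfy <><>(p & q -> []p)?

a: successors {b, d}; <>(p & q -> []p) there: b:F, d:T. ✓
b: no successors, so <><>(p & q -> []p) fails. ✗
c: successors {c}; <>(p & q -> []p) there: c:T. ✓
d: successors {b}; <>(p & q -> []p) there: b:F. ✗
Satisfying worlds: {a, c}.
So <><>(p & q -> []p) fails at the other 2 worlds.

2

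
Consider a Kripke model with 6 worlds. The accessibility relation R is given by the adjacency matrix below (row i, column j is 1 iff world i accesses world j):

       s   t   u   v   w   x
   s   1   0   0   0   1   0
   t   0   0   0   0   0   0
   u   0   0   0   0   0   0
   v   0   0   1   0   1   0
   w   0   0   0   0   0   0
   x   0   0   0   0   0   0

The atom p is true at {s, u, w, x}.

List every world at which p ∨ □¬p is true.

s: p is T, □¬p is F. ✓
t: p is F, □¬p is T. ✓
u: p is T, □¬p is T. ✓
v: p is F, □¬p is F. ✗
w: p is T, □¬p is T. ✓
x: p is T, □¬p is T. ✓

{s, t, u, w, x}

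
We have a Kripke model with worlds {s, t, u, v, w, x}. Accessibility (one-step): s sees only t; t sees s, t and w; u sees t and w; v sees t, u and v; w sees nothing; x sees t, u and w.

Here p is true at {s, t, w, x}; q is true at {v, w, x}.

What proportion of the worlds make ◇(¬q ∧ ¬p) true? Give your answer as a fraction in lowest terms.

s: successors {t}; ¬q ∧ ¬p there: t:F. ✗
t: successors {s, t, w}; ¬q ∧ ¬p there: s:F, t:F, w:F. ✗
u: successors {t, w}; ¬q ∧ ¬p there: t:F, w:F. ✗
v: successors {t, u, v}; ¬q ∧ ¬p there: t:F, u:T, v:F. ✓
w: no successors, so ◇(¬q ∧ ¬p) fails. ✗
x: successors {t, u, w}; ¬q ∧ ¬p there: t:F, u:T, w:F. ✓
That's 2 of 6 worlds, so 2/6 = 1/3.

1/3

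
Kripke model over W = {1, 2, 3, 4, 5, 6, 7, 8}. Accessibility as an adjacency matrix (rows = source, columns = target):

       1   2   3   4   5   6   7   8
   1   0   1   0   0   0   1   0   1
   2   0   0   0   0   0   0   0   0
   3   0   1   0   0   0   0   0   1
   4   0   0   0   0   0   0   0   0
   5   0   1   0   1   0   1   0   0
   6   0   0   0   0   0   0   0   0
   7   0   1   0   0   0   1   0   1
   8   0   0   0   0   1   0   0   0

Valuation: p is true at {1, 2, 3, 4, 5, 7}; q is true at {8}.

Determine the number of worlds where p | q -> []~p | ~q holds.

7

1: p | q is T, []~p | ~q is T. ✓
2: p | q is T, []~p | ~q is T. ✓
3: p | q is T, []~p | ~q is T. ✓
4: p | q is T, []~p | ~q is T. ✓
5: p | q is T, []~p | ~q is T. ✓
6: p | q is F, []~p | ~q is T. ✓
7: p | q is T, []~p | ~q is T. ✓
8: p | q is T, []~p | ~q is F. ✗
Satisfying worlds: {1, 2, 3, 4, 5, 6, 7}.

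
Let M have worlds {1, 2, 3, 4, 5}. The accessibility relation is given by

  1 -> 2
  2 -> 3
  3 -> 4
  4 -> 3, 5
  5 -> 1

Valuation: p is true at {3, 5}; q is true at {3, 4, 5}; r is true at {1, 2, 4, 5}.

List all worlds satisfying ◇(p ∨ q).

{2, 3, 4}

1: successors {2}; p ∨ q there: 2:F. ✗
2: successors {3}; p ∨ q there: 3:T. ✓
3: successors {4}; p ∨ q there: 4:T. ✓
4: successors {3, 5}; p ∨ q there: 3:T, 5:T. ✓
5: successors {1}; p ∨ q there: 1:F. ✗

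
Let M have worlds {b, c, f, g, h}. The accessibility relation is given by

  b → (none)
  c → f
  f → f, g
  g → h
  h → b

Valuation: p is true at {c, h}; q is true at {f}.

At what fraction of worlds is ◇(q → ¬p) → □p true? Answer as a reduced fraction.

2/5

b: ◇(q → ¬p) is F, □p is T. ✓
c: ◇(q → ¬p) is T, □p is F. ✗
f: ◇(q → ¬p) is T, □p is F. ✗
g: ◇(q → ¬p) is T, □p is T. ✓
h: ◇(q → ¬p) is T, □p is F. ✗
That's 2 of 5 worlds, so 2/5.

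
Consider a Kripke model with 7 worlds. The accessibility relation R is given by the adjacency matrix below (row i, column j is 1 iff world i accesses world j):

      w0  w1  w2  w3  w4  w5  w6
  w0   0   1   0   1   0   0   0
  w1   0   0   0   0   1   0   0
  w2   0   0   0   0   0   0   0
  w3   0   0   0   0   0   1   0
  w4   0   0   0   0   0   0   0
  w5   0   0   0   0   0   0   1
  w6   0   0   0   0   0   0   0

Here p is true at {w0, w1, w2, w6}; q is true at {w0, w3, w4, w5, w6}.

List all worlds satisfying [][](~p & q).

w0: successors {w1, w3}; [](~p & q) there: w1:T, w3:T. ✓
w1: successors {w4}; [](~p & q) there: w4:T. ✓
w2: no successors, so [][](~p & q) holds vacuously. ✓
w3: successors {w5}; [](~p & q) there: w5:F. ✗
w4: no successors, so [][](~p & q) holds vacuously. ✓
w5: successors {w6}; [](~p & q) there: w6:T. ✓
w6: no successors, so [][](~p & q) holds vacuously. ✓

{w0, w1, w2, w4, w5, w6}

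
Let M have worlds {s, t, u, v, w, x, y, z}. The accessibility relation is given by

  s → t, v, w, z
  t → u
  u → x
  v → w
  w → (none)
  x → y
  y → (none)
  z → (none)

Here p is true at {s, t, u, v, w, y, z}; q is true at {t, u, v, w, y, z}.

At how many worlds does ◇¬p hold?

s: successors {t, v, w, z}; ¬p there: t:F, v:F, w:F, z:F. ✗
t: successors {u}; ¬p there: u:F. ✗
u: successors {x}; ¬p there: x:T. ✓
v: successors {w}; ¬p there: w:F. ✗
w: no successors, so ◇¬p fails. ✗
x: successors {y}; ¬p there: y:F. ✗
y: no successors, so ◇¬p fails. ✗
z: no successors, so ◇¬p fails. ✗
Satisfying worlds: {u}.

1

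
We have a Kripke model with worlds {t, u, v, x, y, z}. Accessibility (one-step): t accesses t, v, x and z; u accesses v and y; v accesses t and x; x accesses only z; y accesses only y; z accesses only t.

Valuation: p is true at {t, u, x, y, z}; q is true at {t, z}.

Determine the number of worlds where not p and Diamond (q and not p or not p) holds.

t: not p is F, Diamond (q and not p or not p) is T. ✗
u: not p is F, Diamond (q and not p or not p) is T. ✗
v: not p is T, Diamond (q and not p or not p) is F. ✗
x: not p is F, Diamond (q and not p or not p) is F. ✗
y: not p is F, Diamond (q and not p or not p) is F. ✗
z: not p is F, Diamond (q and not p or not p) is F. ✗
Satisfying worlds: ∅.

0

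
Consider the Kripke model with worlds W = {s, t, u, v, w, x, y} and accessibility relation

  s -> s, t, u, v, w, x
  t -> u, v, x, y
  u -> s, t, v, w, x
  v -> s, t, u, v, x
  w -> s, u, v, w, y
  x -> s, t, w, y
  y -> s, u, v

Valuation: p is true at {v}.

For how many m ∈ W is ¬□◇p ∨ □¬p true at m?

s: ¬□◇p is T, □¬p is F. ✓
t: ¬□◇p is T, □¬p is F. ✓
u: ¬□◇p is T, □¬p is F. ✓
v: ¬□◇p is T, □¬p is F. ✓
w: ¬□◇p is F, □¬p is F. ✗
x: ¬□◇p is F, □¬p is T. ✓
y: ¬□◇p is F, □¬p is F. ✗
Satisfying worlds: {s, t, u, v, x}.

5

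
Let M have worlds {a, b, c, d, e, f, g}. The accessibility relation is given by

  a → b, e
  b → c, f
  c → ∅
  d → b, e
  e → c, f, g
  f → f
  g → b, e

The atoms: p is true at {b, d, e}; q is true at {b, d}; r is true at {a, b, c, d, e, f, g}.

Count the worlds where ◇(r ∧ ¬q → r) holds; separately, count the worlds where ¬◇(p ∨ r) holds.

6 and 1

For ◇(r ∧ ¬q → r):
a: successors {b, e}; r ∧ ¬q → r there: b:T, e:T. ✓
b: successors {c, f}; r ∧ ¬q → r there: c:T, f:T. ✓
c: no successors, so ◇(r ∧ ¬q → r) fails. ✗
d: successors {b, e}; r ∧ ¬q → r there: b:T, e:T. ✓
e: successors {c, f, g}; r ∧ ¬q → r there: c:T, f:T, g:T. ✓
f: successors {f}; r ∧ ¬q → r there: f:T. ✓
g: successors {b, e}; r ∧ ¬q → r there: b:T, e:T. ✓
— 6 worlds.
For ¬◇(p ∨ r):
a: ◇(p ∨ r) is T. ✗
b: ◇(p ∨ r) is T. ✗
c: ◇(p ∨ r) is F. ✓
d: ◇(p ∨ r) is T. ✗
e: ◇(p ∨ r) is T. ✗
f: ◇(p ∨ r) is T. ✗
g: ◇(p ∨ r) is T. ✗
— 1 world.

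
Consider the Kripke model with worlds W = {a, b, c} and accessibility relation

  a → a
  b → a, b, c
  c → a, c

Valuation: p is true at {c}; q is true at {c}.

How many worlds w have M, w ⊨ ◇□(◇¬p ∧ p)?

0

a: successors {a}; □(◇¬p ∧ p) there: a:F. ✗
b: successors {a, b, c}; □(◇¬p ∧ p) there: a:F, b:F, c:F. ✗
c: successors {a, c}; □(◇¬p ∧ p) there: a:F, c:F. ✗
Satisfying worlds: ∅.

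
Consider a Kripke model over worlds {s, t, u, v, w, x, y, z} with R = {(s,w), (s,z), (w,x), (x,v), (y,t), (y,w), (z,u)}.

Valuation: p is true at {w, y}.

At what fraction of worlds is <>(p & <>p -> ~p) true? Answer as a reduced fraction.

5/8

s: successors {w, z}; p & <>p -> ~p there: w:T, z:T. ✓
t: no successors, so <>(p & <>p -> ~p) fails. ✗
u: no successors, so <>(p & <>p -> ~p) fails. ✗
v: no successors, so <>(p & <>p -> ~p) fails. ✗
w: successors {x}; p & <>p -> ~p there: x:T. ✓
x: successors {v}; p & <>p -> ~p there: v:T. ✓
y: successors {t, w}; p & <>p -> ~p there: t:T, w:T. ✓
z: successors {u}; p & <>p -> ~p there: u:T. ✓
That's 5 of 8 worlds, so 5/8.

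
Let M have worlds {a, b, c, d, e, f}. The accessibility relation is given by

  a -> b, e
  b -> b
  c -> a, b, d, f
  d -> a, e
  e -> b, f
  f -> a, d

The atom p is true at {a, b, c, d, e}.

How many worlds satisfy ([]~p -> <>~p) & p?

a: []~p -> <>~p is T, p is T. ✓
b: []~p -> <>~p is T, p is T. ✓
c: []~p -> <>~p is T, p is T. ✓
d: []~p -> <>~p is T, p is T. ✓
e: []~p -> <>~p is T, p is T. ✓
f: []~p -> <>~p is T, p is F. ✗
Satisfying worlds: {a, b, c, d, e}.

5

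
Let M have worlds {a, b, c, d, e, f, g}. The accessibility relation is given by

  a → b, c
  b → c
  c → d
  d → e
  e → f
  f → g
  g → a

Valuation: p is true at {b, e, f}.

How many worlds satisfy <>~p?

5

a: successors {b, c}; ~p there: b:F, c:T. ✓
b: successors {c}; ~p there: c:T. ✓
c: successors {d}; ~p there: d:T. ✓
d: successors {e}; ~p there: e:F. ✗
e: successors {f}; ~p there: f:F. ✗
f: successors {g}; ~p there: g:T. ✓
g: successors {a}; ~p there: a:T. ✓
Satisfying worlds: {a, b, c, f, g}.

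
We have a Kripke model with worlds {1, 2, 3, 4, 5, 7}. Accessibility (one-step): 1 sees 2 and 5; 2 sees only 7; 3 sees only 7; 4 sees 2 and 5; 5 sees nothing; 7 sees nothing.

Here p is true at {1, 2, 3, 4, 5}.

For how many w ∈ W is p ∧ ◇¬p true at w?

2

1: p is T, ◇¬p is F. ✗
2: p is T, ◇¬p is T. ✓
3: p is T, ◇¬p is T. ✓
4: p is T, ◇¬p is F. ✗
5: p is T, ◇¬p is F. ✗
7: p is F, ◇¬p is F. ✗
Satisfying worlds: {2, 3}.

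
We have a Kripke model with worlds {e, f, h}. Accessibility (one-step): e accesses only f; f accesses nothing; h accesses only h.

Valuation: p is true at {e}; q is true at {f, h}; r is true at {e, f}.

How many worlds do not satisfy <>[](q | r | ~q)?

e: successors {f}; [](q | r | ~q) there: f:T. ✓
f: no successors, so <>[](q | r | ~q) fails. ✗
h: successors {h}; [](q | r | ~q) there: h:T. ✓
Satisfying worlds: {e, h}.
So <>[](q | r | ~q) fails at the other 1 world.

1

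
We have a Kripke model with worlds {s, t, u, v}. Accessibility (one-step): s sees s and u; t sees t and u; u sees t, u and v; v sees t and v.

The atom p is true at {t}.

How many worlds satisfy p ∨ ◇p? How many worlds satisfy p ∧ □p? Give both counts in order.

3 and 0

For p ∨ ◇p:
s: p is F, ◇p is F. ✗
t: p is T, ◇p is T. ✓
u: p is F, ◇p is T. ✓
v: p is F, ◇p is T. ✓
— 3 worlds.
For p ∧ □p:
s: p is F, □p is F. ✗
t: p is T, □p is F. ✗
u: p is F, □p is F. ✗
v: p is F, □p is F. ✗
— 0 worlds.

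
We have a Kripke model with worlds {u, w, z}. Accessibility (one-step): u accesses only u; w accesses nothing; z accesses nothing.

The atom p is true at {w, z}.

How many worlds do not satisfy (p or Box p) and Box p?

u: p or Box p is F, Box p is F. ✗
w: p or Box p is T, Box p is T. ✓
z: p or Box p is T, Box p is T. ✓
Satisfying worlds: {w, z}.
So (p or Box p) and Box p fails at the other 1 world.

1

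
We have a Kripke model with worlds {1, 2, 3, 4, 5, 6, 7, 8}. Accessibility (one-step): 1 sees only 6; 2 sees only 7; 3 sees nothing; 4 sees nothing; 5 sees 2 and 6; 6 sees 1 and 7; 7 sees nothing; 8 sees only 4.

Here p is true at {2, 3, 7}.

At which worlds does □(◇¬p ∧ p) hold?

1: successors {6}; ◇¬p ∧ p there: 6:F. ✗
2: successors {7}; ◇¬p ∧ p there: 7:F. ✗
3: no successors, so □(◇¬p ∧ p) holds vacuously. ✓
4: no successors, so □(◇¬p ∧ p) holds vacuously. ✓
5: successors {2, 6}; ◇¬p ∧ p there: 2:F, 6:F. ✗
6: successors {1, 7}; ◇¬p ∧ p there: 1:F, 7:F. ✗
7: no successors, so □(◇¬p ∧ p) holds vacuously. ✓
8: successors {4}; ◇¬p ∧ p there: 4:F. ✗

{3, 4, 7}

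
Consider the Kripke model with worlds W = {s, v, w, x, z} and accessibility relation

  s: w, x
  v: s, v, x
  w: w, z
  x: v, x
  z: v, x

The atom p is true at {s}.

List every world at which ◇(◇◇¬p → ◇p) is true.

{v, x, z}

s: successors {w, x}; ◇◇¬p → ◇p there: w:F, x:F. ✗
v: successors {s, v, x}; ◇◇¬p → ◇p there: s:F, v:T, x:F. ✓
w: successors {w, z}; ◇◇¬p → ◇p there: w:F, z:F. ✗
x: successors {v, x}; ◇◇¬p → ◇p there: v:T, x:F. ✓
z: successors {v, x}; ◇◇¬p → ◇p there: v:T, x:F. ✓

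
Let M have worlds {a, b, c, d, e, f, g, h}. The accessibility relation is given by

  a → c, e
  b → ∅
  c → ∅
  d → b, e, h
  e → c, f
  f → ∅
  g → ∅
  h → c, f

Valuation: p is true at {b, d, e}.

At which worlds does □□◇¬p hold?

{b, c, e, f, g, h}

a: successors {c, e}; □◇¬p there: c:T, e:F. ✗
b: no successors, so □□◇¬p holds vacuously. ✓
c: no successors, so □□◇¬p holds vacuously. ✓
d: successors {b, e, h}; □◇¬p there: b:T, e:F, h:F. ✗
e: successors {c, f}; □◇¬p there: c:T, f:T. ✓
f: no successors, so □□◇¬p holds vacuously. ✓
g: no successors, so □□◇¬p holds vacuously. ✓
h: successors {c, f}; □◇¬p there: c:T, f:T. ✓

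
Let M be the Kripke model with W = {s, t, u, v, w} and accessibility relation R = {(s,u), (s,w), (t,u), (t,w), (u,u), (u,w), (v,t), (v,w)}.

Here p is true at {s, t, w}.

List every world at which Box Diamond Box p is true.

{w}

s: successors {u, w}; Diamond Box p there: u:T, w:F. ✗
t: successors {u, w}; Diamond Box p there: u:T, w:F. ✗
u: successors {u, w}; Diamond Box p there: u:T, w:F. ✗
v: successors {t, w}; Diamond Box p there: t:T, w:F. ✗
w: no successors, so Box Diamond Box p holds vacuously. ✓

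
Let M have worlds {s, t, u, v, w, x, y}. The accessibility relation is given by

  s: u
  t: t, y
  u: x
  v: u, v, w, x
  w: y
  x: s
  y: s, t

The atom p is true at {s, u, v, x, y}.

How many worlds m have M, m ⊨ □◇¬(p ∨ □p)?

s: successors {u}; ◇¬(p ∨ □p) there: u:F. ✗
t: successors {t, y}; ◇¬(p ∨ □p) there: t:T, y:T. ✓
u: successors {x}; ◇¬(p ∨ □p) there: x:F. ✗
v: successors {u, v, w, x}; ◇¬(p ∨ □p) there: u:F, v:F, w:F, x:F. ✗
w: successors {y}; ◇¬(p ∨ □p) there: y:T. ✓
x: successors {s}; ◇¬(p ∨ □p) there: s:F. ✗
y: successors {s, t}; ◇¬(p ∨ □p) there: s:F, t:T. ✗
Satisfying worlds: {t, w}.

2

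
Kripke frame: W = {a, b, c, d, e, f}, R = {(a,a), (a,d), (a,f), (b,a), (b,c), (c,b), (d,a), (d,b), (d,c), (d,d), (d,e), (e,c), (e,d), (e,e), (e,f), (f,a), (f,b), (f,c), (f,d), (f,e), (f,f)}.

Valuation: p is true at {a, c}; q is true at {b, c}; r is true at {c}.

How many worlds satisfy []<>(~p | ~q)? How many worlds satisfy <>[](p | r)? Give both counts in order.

For []<>(~p | ~q):
a: successors {a, d, f}; <>(~p | ~q) there: a:T, d:T, f:T. ✓
b: successors {a, c}; <>(~p | ~q) there: a:T, c:T. ✓
c: successors {b}; <>(~p | ~q) there: b:T. ✓
d: successors {a, b, c, d, e}; <>(~p | ~q) there: a:T, b:T, c:T, d:T, e:T. ✓
e: successors {c, d, e, f}; <>(~p | ~q) there: c:T, d:T, e:T, f:T. ✓
f: successors {a, b, c, d, e, f}; <>(~p | ~q) there: a:T, b:T, c:T, d:T, e:T, f:T. ✓
— 6 worlds.
For <>[](p | r):
a: successors {a, d, f}; [](p | r) there: a:F, d:F, f:F. ✗
b: successors {a, c}; [](p | r) there: a:F, c:F. ✗
c: successors {b}; [](p | r) there: b:T. ✓
d: successors {a, b, c, d, e}; [](p | r) there: a:F, b:T, c:F, d:F, e:F. ✓
e: successors {c, d, e, f}; [](p | r) there: c:F, d:F, e:F, f:F. ✗
f: successors {a, b, c, d, e, f}; [](p | r) there: a:F, b:T, c:F, d:F, e:F, f:F. ✓
— 3 worlds.

6 and 3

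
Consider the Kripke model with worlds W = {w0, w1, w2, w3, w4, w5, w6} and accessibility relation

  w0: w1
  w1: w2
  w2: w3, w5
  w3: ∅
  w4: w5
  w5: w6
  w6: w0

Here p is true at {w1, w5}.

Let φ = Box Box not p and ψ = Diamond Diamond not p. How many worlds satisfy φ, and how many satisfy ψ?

5 and 5

For Box Box not p:
w0: successors {w1}; Box not p there: w1:T. ✓
w1: successors {w2}; Box not p there: w2:F. ✗
w2: successors {w3, w5}; Box not p there: w3:T, w5:T. ✓
w3: no successors, so Box Box not p holds vacuously. ✓
w4: successors {w5}; Box not p there: w5:T. ✓
w5: successors {w6}; Box not p there: w6:T. ✓
w6: successors {w0}; Box not p there: w0:F. ✗
— 5 worlds.
For Diamond Diamond not p:
w0: successors {w1}; Diamond not p there: w1:T. ✓
w1: successors {w2}; Diamond not p there: w2:T. ✓
w2: successors {w3, w5}; Diamond not p there: w3:F, w5:T. ✓
w3: no successors, so Diamond Diamond not p fails. ✗
w4: successors {w5}; Diamond not p there: w5:T. ✓
w5: successors {w6}; Diamond not p there: w6:T. ✓
w6: successors {w0}; Diamond not p there: w0:F. ✗
— 5 worlds.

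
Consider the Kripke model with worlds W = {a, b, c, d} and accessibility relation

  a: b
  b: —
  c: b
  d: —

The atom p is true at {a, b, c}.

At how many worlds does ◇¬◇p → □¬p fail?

a: ◇¬◇p is T, □¬p is F. ✗
b: ◇¬◇p is F, □¬p is T. ✓
c: ◇¬◇p is T, □¬p is F. ✗
d: ◇¬◇p is F, □¬p is T. ✓
Satisfying worlds: {b, d}.
So ◇¬◇p → □¬p fails at the other 2 worlds.

2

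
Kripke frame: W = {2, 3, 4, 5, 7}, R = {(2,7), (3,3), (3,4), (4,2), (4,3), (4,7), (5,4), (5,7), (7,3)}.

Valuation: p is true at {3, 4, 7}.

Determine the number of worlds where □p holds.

2: successors {7}; p there: 7:T. ✓
3: successors {3, 4}; p there: 3:T, 4:T. ✓
4: successors {2, 3, 7}; p there: 2:F, 3:T, 7:T. ✗
5: successors {4, 7}; p there: 4:T, 7:T. ✓
7: successors {3}; p there: 3:T. ✓
Satisfying worlds: {2, 3, 5, 7}.

4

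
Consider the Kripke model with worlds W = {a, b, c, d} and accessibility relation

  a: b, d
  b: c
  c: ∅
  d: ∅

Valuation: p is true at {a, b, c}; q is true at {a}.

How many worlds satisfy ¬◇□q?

2

a: ◇□q is T. ✗
b: ◇□q is T. ✗
c: ◇□q is F. ✓
d: ◇□q is F. ✓
Satisfying worlds: {c, d}.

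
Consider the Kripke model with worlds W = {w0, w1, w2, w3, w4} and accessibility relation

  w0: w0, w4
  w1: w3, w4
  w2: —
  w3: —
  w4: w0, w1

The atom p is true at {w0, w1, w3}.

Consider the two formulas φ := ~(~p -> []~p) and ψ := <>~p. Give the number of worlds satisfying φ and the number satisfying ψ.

For ~(~p -> []~p):
w0: ~p -> []~p is T. ✗
w1: ~p -> []~p is T. ✗
w2: ~p -> []~p is T. ✗
w3: ~p -> []~p is T. ✗
w4: ~p -> []~p is F. ✓
— 1 world.
For <>~p:
w0: successors {w0, w4}; ~p there: w0:F, w4:T. ✓
w1: successors {w3, w4}; ~p there: w3:F, w4:T. ✓
w2: no successors, so <>~p fails. ✗
w3: no successors, so <>~p fails. ✗
w4: successors {w0, w1}; ~p there: w0:F, w1:F. ✗
— 2 worlds.

1 and 2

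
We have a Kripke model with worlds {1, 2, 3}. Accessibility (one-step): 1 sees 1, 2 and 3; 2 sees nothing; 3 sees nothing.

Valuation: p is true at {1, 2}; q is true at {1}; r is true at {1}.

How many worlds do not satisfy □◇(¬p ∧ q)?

1

1: successors {1, 2, 3}; ◇(¬p ∧ q) there: 1:F, 2:F, 3:F. ✗
2: no successors, so □◇(¬p ∧ q) holds vacuously. ✓
3: no successors, so □◇(¬p ∧ q) holds vacuously. ✓
Satisfying worlds: {2, 3}.
So □◇(¬p ∧ q) fails at the other 1 world.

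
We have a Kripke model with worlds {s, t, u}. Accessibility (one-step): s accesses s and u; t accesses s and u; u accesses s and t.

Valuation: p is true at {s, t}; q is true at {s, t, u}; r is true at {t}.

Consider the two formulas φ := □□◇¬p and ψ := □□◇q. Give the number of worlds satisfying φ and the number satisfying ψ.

For □□◇¬p:
s: successors {s, u}; □◇¬p there: s:F, u:T. ✗
t: successors {s, u}; □◇¬p there: s:F, u:T. ✗
u: successors {s, t}; □◇¬p there: s:F, t:F. ✗
— 0 worlds.
For □□◇q:
s: successors {s, u}; □◇q there: s:T, u:T. ✓
t: successors {s, u}; □◇q there: s:T, u:T. ✓
u: successors {s, t}; □◇q there: s:T, t:T. ✓
— 3 worlds.

0 and 3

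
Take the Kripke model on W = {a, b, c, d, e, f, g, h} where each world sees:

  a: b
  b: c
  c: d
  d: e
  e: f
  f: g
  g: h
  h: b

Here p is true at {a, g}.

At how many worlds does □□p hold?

1

a: successors {b}; □p there: b:F. ✗
b: successors {c}; □p there: c:F. ✗
c: successors {d}; □p there: d:F. ✗
d: successors {e}; □p there: e:F. ✗
e: successors {f}; □p there: f:T. ✓
f: successors {g}; □p there: g:F. ✗
g: successors {h}; □p there: h:F. ✗
h: successors {b}; □p there: b:F. ✗
Satisfying worlds: {e}.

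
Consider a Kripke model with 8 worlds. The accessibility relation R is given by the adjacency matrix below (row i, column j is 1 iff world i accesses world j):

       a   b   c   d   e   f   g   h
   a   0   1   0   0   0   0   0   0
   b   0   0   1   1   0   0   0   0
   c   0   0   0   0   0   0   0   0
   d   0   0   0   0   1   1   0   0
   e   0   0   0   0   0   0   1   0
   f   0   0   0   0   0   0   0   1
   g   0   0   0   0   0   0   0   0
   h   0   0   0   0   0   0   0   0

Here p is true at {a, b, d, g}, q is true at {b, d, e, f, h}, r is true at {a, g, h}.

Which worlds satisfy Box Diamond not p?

a: successors {b}; Diamond not p there: b:T. ✓
b: successors {c, d}; Diamond not p there: c:F, d:T. ✗
c: no successors, so Box Diamond not p holds vacuously. ✓
d: successors {e, f}; Diamond not p there: e:F, f:T. ✗
e: successors {g}; Diamond not p there: g:F. ✗
f: successors {h}; Diamond not p there: h:F. ✗
g: no successors, so Box Diamond not p holds vacuously. ✓
h: no successors, so Box Diamond not p holds vacuously. ✓

{a, c, g, h}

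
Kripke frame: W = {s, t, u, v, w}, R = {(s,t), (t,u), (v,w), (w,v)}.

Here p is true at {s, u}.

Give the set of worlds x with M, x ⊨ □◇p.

{s, u}

s: successors {t}; ◇p there: t:T. ✓
t: successors {u}; ◇p there: u:F. ✗
u: no successors, so □◇p holds vacuously. ✓
v: successors {w}; ◇p there: w:F. ✗
w: successors {v}; ◇p there: v:F. ✗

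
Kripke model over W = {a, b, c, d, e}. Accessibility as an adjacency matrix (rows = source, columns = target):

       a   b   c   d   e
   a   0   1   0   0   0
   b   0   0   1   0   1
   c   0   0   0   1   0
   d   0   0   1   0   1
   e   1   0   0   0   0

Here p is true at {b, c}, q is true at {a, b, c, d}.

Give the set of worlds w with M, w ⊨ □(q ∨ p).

a: successors {b}; q ∨ p there: b:T. ✓
b: successors {c, e}; q ∨ p there: c:T, e:F. ✗
c: successors {d}; q ∨ p there: d:T. ✓
d: successors {c, e}; q ∨ p there: c:T, e:F. ✗
e: successors {a}; q ∨ p there: a:T. ✓

{a, c, e}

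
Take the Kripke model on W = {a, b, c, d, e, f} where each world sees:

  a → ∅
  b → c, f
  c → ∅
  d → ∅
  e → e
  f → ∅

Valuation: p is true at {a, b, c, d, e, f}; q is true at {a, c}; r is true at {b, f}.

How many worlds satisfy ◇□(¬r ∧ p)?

a: no successors, so ◇□(¬r ∧ p) fails. ✗
b: successors {c, f}; □(¬r ∧ p) there: c:T, f:T. ✓
c: no successors, so ◇□(¬r ∧ p) fails. ✗
d: no successors, so ◇□(¬r ∧ p) fails. ✗
e: successors {e}; □(¬r ∧ p) there: e:T. ✓
f: no successors, so ◇□(¬r ∧ p) fails. ✗
Satisfying worlds: {b, e}.

2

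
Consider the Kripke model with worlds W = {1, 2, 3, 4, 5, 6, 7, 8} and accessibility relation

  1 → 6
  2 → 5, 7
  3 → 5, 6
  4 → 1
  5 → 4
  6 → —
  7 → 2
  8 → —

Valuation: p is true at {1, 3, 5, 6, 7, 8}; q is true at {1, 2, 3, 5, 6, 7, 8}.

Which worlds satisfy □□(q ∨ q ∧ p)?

1: successors {6}; □(q ∨ q ∧ p) there: 6:T. ✓
2: successors {5, 7}; □(q ∨ q ∧ p) there: 5:F, 7:T. ✗
3: successors {5, 6}; □(q ∨ q ∧ p) there: 5:F, 6:T. ✗
4: successors {1}; □(q ∨ q ∧ p) there: 1:T. ✓
5: successors {4}; □(q ∨ q ∧ p) there: 4:T. ✓
6: no successors, so □□(q ∨ q ∧ p) holds vacuously. ✓
7: successors {2}; □(q ∨ q ∧ p) there: 2:T. ✓
8: no successors, so □□(q ∨ q ∧ p) holds vacuously. ✓

{1, 4, 5, 6, 7, 8}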